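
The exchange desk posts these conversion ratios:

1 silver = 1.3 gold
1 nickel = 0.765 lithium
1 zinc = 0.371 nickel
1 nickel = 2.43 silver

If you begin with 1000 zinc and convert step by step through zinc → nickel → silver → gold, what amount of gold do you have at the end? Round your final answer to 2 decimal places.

1171.99

1000 zinc × 0.371 = 371 nickel
371 nickel × 2.43 = 901.53 silver
901.53 silver × 1.3 = 1171.989 gold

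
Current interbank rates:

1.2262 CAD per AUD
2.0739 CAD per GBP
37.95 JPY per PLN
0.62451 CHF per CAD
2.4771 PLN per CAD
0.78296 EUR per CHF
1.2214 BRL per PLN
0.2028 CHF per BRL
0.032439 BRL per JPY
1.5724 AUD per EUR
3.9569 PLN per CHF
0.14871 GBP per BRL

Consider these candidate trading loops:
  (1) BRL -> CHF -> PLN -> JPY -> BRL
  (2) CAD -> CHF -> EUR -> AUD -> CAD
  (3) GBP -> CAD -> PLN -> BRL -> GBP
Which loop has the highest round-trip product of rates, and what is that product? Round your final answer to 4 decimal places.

(1) 0.2028 × 3.9569 × 37.95 × 0.032439 = 0.98788
(2) 0.62451 × 0.78296 × 1.5724 × 1.2262 = 0.94276
(3) 2.0739 × 2.4771 × 1.2214 × 0.14871 = 0.93310
Highest is cycle (1) at 0.9879 (≤1, no arbitrage).

0.9879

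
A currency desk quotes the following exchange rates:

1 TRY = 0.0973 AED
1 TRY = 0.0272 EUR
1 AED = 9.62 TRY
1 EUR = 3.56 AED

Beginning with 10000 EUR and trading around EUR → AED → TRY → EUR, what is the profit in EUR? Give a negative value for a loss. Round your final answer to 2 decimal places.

10000 EUR × 3.56 = 35600 AED
35600 AED × 9.62 = 342472 TRY
342472 TRY × 0.0272 = 9315.2384 EUR
Net change: 9315.2384 − 10000 = -684.7616 EUR

-684.76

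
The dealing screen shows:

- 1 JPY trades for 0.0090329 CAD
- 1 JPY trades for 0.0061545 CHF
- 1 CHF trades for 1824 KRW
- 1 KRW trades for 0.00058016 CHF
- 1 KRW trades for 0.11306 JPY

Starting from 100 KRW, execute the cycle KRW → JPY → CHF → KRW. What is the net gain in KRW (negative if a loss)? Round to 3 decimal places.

26.919

100 KRW × 0.11306 = 11.306 JPY
11.306 JPY × 0.0061545 = 0.069582777 CHF
0.069582777 CHF × 1824 = 126.918985248 KRW
Net change: 126.918985248 − 100 = 26.918985248 KRW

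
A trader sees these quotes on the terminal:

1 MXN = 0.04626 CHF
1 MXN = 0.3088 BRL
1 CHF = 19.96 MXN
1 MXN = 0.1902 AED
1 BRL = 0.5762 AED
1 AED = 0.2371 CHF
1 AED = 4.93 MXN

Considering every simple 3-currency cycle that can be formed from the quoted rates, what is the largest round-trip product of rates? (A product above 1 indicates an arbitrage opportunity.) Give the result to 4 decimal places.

0.9001

CHF→MXN→AED→CHF: 19.96 × 0.1902 × 0.2371 = 0.90012
MXN→BRL→AED→MXN: 0.3088 × 0.5762 × 4.93 = 0.87720
Maximum is CHF→MXN→AED→CHF at 0.9001; no arbitrage — every cycle loses value.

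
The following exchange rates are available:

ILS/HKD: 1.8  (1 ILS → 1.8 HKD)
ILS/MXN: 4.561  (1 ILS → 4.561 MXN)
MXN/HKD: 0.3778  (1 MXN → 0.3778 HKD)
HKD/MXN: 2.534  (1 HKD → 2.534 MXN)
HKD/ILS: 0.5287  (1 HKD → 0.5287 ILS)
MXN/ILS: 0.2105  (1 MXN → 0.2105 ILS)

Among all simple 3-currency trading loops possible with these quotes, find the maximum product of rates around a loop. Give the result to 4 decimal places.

ILS→HKD→MXN→ILS: 1.8 × 2.534 × 0.2105 = 0.96013
ILS→MXN→HKD→ILS: 4.561 × 0.3778 × 0.5287 = 0.91103
Maximum is ILS→HKD→MXN→ILS at 0.9601; no arbitrage — every cycle loses value.

0.9601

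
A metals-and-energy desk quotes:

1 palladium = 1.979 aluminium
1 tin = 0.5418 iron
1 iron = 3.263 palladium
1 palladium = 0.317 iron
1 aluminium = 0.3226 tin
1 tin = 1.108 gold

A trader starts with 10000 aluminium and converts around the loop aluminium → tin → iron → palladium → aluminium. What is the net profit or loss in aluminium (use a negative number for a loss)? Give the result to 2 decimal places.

1286.68

10000 aluminium × 0.3226 = 3226 tin
3226 tin × 0.5418 = 1747.8468 iron
1747.8468 iron × 3.263 = 5703.2241084 palladium
5703.2241084 palladium × 1.979 = 11286.6805105236 aluminium
Net change: 11286.6805105236 − 10000 = 1286.6805105236 aluminium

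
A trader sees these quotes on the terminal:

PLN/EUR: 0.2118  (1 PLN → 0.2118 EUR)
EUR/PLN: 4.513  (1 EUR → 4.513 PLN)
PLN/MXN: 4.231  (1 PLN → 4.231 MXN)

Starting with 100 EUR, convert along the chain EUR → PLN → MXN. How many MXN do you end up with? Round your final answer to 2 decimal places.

1909.45

100 EUR × 4.513 = 451.3 PLN
451.3 PLN × 4.231 = 1909.4503 MXN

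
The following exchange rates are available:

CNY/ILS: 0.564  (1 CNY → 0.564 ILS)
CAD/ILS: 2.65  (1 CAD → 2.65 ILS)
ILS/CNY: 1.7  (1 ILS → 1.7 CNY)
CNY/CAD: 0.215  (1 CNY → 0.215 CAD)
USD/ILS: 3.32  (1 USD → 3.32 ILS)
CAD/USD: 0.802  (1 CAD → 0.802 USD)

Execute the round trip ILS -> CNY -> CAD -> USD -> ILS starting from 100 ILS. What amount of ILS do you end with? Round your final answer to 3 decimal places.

100 ILS × 1.7 = 170 CNY
170 CNY × 0.215 = 36.55 CAD
36.55 CAD × 0.802 = 29.3131 USD
29.3131 USD × 3.32 = 97.319492 ILS

97.319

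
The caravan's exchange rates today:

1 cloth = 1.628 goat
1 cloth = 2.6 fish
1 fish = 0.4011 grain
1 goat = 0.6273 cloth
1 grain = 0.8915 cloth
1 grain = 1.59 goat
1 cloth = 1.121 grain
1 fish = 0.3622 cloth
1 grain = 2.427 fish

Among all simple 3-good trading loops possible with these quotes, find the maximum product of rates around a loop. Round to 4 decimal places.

1.1181

goat→cloth→grain→goat: 0.6273 × 1.121 × 1.59 = 1.11809
grain→fish→cloth→grain: 2.427 × 0.3622 × 1.121 = 0.98543
grain→cloth→fish→grain: 0.8915 × 2.6 × 0.4011 = 0.92971
Maximum is goat→cloth→grain→goat at 1.1181; arbitrage exists.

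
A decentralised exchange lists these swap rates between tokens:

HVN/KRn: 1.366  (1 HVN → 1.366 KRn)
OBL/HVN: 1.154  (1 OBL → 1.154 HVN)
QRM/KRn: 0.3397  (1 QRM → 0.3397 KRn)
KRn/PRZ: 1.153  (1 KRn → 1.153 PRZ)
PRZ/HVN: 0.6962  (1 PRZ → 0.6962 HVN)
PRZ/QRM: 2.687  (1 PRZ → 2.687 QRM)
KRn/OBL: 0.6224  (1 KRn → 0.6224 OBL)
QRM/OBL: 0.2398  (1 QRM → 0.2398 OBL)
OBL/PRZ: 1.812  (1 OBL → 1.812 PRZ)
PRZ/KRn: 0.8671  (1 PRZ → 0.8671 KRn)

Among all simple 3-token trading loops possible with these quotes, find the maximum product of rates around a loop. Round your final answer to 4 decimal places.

1.1675

OBL→PRZ→QRM→OBL: 1.812 × 2.687 × 0.2398 = 1.16755
KRn→PRZ→HVN→KRn: 1.153 × 0.6962 × 1.366 = 1.09651
KRn→PRZ→QRM→KRn: 1.153 × 2.687 × 0.3397 = 1.05243
KRn→OBL→HVN→KRn: 0.6224 × 1.154 × 1.366 = 0.98113
KRn→OBL→PRZ→KRn: 0.6224 × 1.812 × 0.8671 = 0.97791
Maximum is OBL→PRZ→QRM→OBL at 1.1675; arbitrage exists.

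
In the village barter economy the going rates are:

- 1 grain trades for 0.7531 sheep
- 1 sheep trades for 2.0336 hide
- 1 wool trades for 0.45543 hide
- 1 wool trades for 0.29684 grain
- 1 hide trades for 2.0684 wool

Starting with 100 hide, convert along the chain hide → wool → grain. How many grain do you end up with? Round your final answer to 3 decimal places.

100 hide × 2.0684 = 206.84 wool
206.84 wool × 0.29684 = 61.3983856 grain

61.398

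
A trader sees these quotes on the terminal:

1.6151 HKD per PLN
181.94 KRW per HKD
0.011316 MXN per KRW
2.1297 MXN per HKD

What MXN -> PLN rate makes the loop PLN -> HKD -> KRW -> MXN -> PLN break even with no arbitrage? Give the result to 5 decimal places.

0.30073

Known legs of the cycle: 1.6151 × 181.94 × 0.011316 = 3.325221242904
For no arbitrage the full-cycle product must be 1, so the missing rate is 1 / 3.325221242904 ≈ 0.3007319.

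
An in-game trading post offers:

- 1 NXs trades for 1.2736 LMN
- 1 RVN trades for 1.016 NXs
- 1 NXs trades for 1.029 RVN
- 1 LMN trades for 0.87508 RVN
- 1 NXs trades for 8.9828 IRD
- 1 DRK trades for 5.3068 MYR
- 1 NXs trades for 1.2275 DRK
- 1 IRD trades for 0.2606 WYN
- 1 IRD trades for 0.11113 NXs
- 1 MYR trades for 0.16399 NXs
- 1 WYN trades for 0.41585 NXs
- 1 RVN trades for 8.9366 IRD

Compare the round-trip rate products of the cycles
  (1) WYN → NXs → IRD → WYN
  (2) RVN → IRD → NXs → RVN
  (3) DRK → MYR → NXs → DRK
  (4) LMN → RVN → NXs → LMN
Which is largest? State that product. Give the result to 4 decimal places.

1.1323

(1) 0.41585 × 8.9828 × 0.2606 = 0.97347
(2) 8.9366 × 0.11113 × 1.029 = 1.02192
(3) 5.3068 × 0.16399 × 1.2275 = 1.06825
(4) 0.87508 × 1.016 × 1.2736 = 1.13233
Highest is cycle (4) at 1.1323 (>1, arbitrage).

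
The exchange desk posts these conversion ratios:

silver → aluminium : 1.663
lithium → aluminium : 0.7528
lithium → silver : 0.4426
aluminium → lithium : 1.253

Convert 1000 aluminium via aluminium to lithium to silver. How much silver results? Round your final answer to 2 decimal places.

554.58

1000 aluminium × 1.253 = 1253 lithium
1253 lithium × 0.4426 = 554.5778 silver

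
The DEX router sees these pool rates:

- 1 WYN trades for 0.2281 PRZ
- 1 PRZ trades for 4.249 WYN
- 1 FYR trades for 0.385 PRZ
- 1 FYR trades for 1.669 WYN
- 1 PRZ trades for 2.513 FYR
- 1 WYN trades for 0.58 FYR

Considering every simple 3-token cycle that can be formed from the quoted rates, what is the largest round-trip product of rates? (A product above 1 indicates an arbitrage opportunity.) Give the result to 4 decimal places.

PRZ→FYR→WYN→PRZ: 2.513 × 1.669 × 0.2281 = 0.95670
PRZ→WYN→FYR→PRZ: 4.249 × 0.58 × 0.385 = 0.94880
Maximum is PRZ→FYR→WYN→PRZ at 0.9567; no arbitrage — every cycle loses value.

0.9567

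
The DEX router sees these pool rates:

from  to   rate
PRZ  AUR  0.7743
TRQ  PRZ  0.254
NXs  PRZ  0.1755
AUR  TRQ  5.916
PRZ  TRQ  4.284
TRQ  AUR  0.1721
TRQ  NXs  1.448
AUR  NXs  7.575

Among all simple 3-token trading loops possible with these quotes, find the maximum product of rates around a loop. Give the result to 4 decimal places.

AUR→TRQ→PRZ→AUR: 5.916 × 0.254 × 0.7743 = 1.16351
TRQ→NXs→PRZ→TRQ: 1.448 × 0.1755 × 4.284 = 1.08867
AUR→NXs→PRZ→AUR: 7.575 × 0.1755 × 0.7743 = 1.02936
Maximum is AUR→TRQ→PRZ→AUR at 1.1635; arbitrage exists.

1.1635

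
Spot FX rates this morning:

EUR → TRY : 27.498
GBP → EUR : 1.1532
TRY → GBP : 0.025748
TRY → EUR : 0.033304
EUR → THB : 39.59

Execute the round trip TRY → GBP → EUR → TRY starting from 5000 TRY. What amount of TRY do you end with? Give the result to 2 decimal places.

5000 TRY × 0.025748 = 128.74 GBP
128.74 GBP × 1.1532 = 148.462968 EUR
148.462968 EUR × 27.498 = 4082.434694064 TRY

4082.43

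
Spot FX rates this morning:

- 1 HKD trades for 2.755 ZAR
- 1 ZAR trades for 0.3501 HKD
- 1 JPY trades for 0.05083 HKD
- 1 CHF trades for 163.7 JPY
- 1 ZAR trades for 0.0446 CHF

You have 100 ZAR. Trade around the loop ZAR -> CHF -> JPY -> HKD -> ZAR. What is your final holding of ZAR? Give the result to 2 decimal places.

100 ZAR × 0.0446 = 4.46 CHF
4.46 CHF × 163.7 = 730.102 JPY
730.102 JPY × 0.05083 = 37.11108466 HKD
37.11108466 HKD × 2.755 = 102.2410382383 ZAR

102.24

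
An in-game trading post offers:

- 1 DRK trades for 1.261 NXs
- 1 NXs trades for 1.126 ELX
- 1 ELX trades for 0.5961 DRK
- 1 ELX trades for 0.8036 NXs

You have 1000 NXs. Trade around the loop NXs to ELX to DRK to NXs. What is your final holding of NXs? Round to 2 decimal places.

846.39

1000 NXs × 1.126 = 1126 ELX
1126 ELX × 0.5961 = 671.2086 DRK
671.2086 DRK × 1.261 = 846.3940446 NXs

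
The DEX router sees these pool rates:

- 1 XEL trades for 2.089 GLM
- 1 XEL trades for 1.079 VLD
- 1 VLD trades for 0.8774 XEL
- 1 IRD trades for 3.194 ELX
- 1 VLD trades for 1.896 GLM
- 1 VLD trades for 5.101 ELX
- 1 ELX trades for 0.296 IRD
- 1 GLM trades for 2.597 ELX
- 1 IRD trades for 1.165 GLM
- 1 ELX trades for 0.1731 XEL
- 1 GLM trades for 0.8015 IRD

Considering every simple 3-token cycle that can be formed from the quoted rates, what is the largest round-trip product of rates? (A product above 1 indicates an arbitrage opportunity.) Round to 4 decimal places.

ELX→XEL→VLD→ELX: 0.1731 × 1.079 × 5.101 = 0.95274
GLM→ELX→XEL→GLM: 2.597 × 0.1731 × 2.089 = 0.93909
GLM→ELX→IRD→GLM: 2.597 × 0.296 × 1.165 = 0.89555
Maximum is ELX→XEL→VLD→ELX at 0.9527; no arbitrage — every cycle loses value.

0.9527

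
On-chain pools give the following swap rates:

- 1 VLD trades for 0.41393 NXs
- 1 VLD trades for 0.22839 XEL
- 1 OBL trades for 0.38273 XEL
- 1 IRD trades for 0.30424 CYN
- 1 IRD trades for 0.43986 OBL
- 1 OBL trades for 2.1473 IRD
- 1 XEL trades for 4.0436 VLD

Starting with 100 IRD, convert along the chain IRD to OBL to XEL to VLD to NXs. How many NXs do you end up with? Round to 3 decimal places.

100 IRD × 0.43986 = 43.986 OBL
43.986 OBL × 0.38273 = 16.83476178 XEL
16.83476178 XEL × 4.0436 = 68.073042733608 VLD
68.073042733608 VLD × 0.41393 = 28.17747457872235944 NXs

28.177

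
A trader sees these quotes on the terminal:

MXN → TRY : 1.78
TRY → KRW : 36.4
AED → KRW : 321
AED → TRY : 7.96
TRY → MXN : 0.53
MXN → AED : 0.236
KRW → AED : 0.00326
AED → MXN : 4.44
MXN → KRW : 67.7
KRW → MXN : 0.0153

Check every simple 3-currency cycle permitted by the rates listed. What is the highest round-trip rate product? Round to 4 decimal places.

1.1591

MXN→AED→KRW→MXN: 0.236 × 321 × 0.0153 = 1.15907
MXN→AED→TRY→MXN: 0.236 × 7.96 × 0.53 = 0.99564
MXN→TRY→KRW→MXN: 1.78 × 36.4 × 0.0153 = 0.99132
MXN→KRW→AED→MXN: 67.7 × 0.00326 × 4.44 = 0.97992
TRY→KRW→AED→TRY: 36.4 × 0.00326 × 7.96 = 0.94457
Maximum is MXN→AED→KRW→MXN at 1.1591; arbitrage exists.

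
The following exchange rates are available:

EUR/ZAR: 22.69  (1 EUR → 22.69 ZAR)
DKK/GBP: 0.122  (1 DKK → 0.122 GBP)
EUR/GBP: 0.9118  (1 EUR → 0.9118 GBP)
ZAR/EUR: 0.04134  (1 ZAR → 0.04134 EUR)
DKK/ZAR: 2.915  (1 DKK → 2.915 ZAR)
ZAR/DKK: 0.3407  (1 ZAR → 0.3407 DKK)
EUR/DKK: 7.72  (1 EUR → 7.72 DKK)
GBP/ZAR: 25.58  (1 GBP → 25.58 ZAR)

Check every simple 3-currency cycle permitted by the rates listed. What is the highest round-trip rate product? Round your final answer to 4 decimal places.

1.0632

DKK→GBP→ZAR→DKK: 0.122 × 25.58 × 0.3407 = 1.06324
GBP→ZAR→EUR→GBP: 25.58 × 0.04134 × 0.9118 = 0.96421
DKK→ZAR→EUR→DKK: 2.915 × 0.04134 × 7.72 = 0.93031
Maximum is DKK→GBP→ZAR→DKK at 1.0632; arbitrage exists.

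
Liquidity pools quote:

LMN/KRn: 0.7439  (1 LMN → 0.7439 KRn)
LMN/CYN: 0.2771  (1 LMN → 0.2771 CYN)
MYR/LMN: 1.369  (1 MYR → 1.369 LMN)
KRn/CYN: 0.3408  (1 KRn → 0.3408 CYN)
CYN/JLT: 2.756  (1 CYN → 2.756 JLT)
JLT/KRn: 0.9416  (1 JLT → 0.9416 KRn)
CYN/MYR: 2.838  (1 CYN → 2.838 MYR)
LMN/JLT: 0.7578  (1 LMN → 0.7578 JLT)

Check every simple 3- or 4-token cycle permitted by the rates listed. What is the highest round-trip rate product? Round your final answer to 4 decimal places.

LMN→CYN→MYR→LMN: 0.2771 × 2.838 × 1.369 = 1.07660
LMN→KRn→CYN→MYR→LMN: 0.7439 × 0.3408 × 2.838 × 1.369 = 0.98499
KRn→CYN→JLT→KRn: 0.3408 × 2.756 × 0.9416 = 0.88439
Maximum is LMN→CYN→MYR→LMN at 1.0766; arbitrage exists.

1.0766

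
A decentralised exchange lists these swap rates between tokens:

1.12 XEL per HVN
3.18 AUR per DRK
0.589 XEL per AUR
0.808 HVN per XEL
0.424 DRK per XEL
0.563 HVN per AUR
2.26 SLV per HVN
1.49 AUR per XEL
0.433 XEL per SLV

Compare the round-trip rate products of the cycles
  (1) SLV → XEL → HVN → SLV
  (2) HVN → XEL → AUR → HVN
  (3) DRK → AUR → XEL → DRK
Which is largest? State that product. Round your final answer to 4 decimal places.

(1) 0.433 × 0.808 × 2.26 = 0.79069
(2) 1.12 × 1.49 × 0.563 = 0.93953
(3) 3.18 × 0.589 × 0.424 = 0.79416
Highest is cycle (2) at 0.9395 (≤1, no arbitrage).

0.9395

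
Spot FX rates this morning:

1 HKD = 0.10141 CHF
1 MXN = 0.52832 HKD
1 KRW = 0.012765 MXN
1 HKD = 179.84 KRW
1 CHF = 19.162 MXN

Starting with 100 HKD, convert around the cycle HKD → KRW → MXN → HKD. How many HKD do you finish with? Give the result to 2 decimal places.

121.28

100 HKD × 179.84 = 17984 KRW
17984 KRW × 0.012765 = 229.56576 MXN
229.56576 MXN × 0.52832 = 121.2841823232 HKD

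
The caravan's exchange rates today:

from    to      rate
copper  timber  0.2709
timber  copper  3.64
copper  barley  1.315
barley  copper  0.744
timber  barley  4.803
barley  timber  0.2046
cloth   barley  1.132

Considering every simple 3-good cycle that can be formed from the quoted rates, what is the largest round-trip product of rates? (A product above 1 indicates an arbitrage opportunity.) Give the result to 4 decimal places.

0.9793

barley→timber→copper→barley: 0.2046 × 3.64 × 1.315 = 0.97934
barley→copper→timber→barley: 0.744 × 0.2709 × 4.803 = 0.96804
Maximum is barley→timber→copper→barley at 0.9793; no arbitrage — every cycle loses value.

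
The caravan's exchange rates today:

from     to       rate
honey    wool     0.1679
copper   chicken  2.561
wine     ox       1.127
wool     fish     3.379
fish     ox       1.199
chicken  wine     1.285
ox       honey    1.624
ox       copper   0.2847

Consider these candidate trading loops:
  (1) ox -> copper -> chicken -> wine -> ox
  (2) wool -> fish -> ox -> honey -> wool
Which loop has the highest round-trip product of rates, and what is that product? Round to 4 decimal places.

1.1047

(1) 0.2847 × 2.561 × 1.285 × 1.127 = 1.05590
(2) 3.379 × 1.199 × 1.624 × 0.1679 = 1.10470
Highest is cycle (2) at 1.1047 (>1, arbitrage).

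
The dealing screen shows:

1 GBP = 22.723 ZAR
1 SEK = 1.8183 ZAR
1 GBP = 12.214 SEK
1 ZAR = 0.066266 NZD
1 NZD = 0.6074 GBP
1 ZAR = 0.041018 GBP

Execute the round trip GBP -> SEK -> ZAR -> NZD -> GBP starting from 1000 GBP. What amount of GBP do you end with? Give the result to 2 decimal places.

1000 GBP × 12.214 = 12214 SEK
12214 SEK × 1.8183 = 22208.7162 ZAR
22208.7162 ZAR × 0.066266 = 1471.6827877092 NZD
1471.6827877092 NZD × 0.6074 = 893.90012525456808 GBP

893.90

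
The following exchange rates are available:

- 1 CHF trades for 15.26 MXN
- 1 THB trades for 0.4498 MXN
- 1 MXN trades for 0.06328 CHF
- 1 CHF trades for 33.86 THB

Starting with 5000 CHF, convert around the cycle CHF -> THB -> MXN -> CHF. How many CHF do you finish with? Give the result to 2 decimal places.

5000 CHF × 33.86 = 169300 THB
169300 THB × 0.4498 = 76151.14 MXN
76151.14 MXN × 0.06328 = 4818.8441392 CHF

4818.84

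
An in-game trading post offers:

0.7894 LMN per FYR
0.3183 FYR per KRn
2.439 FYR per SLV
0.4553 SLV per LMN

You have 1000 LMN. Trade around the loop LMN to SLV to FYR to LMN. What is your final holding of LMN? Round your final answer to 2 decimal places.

1000 LMN × 0.4553 = 455.3 SLV
455.3 SLV × 2.439 = 1110.4767 FYR
1110.4767 FYR × 0.7894 = 876.61030698 LMN

876.61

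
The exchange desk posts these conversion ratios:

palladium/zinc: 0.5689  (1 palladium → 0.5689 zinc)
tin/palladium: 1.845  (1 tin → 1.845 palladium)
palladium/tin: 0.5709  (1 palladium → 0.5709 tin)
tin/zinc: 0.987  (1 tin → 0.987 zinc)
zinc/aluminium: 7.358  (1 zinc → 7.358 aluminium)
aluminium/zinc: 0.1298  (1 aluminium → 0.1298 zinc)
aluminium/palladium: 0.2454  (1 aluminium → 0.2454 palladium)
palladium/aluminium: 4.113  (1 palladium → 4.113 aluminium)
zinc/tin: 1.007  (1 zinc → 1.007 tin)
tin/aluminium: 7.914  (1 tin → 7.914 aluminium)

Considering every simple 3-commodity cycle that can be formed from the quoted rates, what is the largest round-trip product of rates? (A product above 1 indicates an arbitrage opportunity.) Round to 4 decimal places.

aluminium→palladium→tin→aluminium: 0.2454 × 0.5709 × 7.914 = 1.10874
zinc→tin→palladium→zinc: 1.007 × 1.845 × 0.5689 = 1.05697
aluminium→zinc→tin→aluminium: 0.1298 × 1.007 × 7.914 = 1.03443
aluminium→palladium→zinc→aluminium: 0.2454 × 0.5689 × 7.358 = 1.02724
Maximum is aluminium→palladium→tin→aluminium at 1.1087; arbitrage exists.

1.1087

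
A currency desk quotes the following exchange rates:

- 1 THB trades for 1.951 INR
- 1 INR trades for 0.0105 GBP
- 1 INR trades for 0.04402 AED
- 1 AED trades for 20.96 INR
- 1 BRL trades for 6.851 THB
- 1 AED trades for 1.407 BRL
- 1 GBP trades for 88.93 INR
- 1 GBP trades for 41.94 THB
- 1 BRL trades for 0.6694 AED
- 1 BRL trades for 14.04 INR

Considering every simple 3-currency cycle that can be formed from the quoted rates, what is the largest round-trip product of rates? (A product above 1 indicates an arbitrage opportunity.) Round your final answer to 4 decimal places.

BRL→INR→AED→BRL: 14.04 × 0.04402 × 1.407 = 0.86958
THB→INR→GBP→THB: 1.951 × 0.0105 × 41.94 = 0.85916
Maximum is BRL→INR→AED→BRL at 0.8696; no arbitrage — every cycle loses value.

0.8696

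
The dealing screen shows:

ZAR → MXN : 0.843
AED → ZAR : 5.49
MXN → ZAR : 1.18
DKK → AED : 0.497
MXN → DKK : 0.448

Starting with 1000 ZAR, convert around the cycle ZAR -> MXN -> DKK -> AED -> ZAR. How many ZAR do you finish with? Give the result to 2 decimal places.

1030.47

1000 ZAR × 0.843 = 843 MXN
843 MXN × 0.448 = 377.664 DKK
377.664 DKK × 0.497 = 187.699008 AED
187.699008 AED × 5.49 = 1030.46755392 ZAR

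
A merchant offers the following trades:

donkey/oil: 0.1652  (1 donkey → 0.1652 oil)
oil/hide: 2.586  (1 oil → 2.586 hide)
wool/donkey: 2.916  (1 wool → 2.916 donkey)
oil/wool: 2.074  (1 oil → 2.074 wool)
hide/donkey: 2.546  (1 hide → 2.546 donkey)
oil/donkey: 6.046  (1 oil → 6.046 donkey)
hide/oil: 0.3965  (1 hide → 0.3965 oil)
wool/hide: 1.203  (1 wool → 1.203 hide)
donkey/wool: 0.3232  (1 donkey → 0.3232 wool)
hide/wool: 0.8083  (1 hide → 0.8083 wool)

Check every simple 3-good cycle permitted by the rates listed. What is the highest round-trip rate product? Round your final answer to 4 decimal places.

1.0877

donkey→oil→hide→donkey: 0.1652 × 2.586 × 2.546 = 1.08767
wool→donkey→oil→wool: 2.916 × 0.1652 × 2.074 = 0.99909
wool→hide→donkey→wool: 1.203 × 2.546 × 0.3232 = 0.98991
wool→hide→oil→wool: 1.203 × 0.3965 × 2.074 = 0.98928
Maximum is donkey→oil→hide→donkey at 1.0877; arbitrage exists.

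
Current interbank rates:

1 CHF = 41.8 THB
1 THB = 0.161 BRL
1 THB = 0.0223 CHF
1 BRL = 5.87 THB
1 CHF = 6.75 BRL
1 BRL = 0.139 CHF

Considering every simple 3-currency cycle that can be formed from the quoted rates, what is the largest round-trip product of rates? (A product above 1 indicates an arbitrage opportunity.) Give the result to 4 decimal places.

BRL→CHF→THB→BRL: 0.139 × 41.8 × 0.161 = 0.93544
BRL→THB→CHF→BRL: 5.87 × 0.0223 × 6.75 = 0.88358
Maximum is BRL→CHF→THB→BRL at 0.9354; no arbitrage — every cycle loses value.

0.9354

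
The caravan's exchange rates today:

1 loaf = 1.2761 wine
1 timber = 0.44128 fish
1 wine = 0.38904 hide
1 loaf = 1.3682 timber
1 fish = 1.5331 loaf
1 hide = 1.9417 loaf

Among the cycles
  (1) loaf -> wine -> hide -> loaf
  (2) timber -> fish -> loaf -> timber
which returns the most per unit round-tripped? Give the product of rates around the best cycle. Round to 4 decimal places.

0.9640

(1) 1.2761 × 0.38904 × 1.9417 = 0.96396
(2) 0.44128 × 1.5331 × 1.3682 = 0.92562
Highest is cycle (1) at 0.9640 (≤1, no arbitrage).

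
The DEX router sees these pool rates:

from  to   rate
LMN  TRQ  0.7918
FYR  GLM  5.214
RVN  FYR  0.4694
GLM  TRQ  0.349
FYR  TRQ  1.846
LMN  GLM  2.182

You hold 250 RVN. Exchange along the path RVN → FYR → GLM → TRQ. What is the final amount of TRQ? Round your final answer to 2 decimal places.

213.54

250 RVN × 0.4694 = 117.35 FYR
117.35 FYR × 5.214 = 611.8629 GLM
611.8629 GLM × 0.349 = 213.5401521 TRQ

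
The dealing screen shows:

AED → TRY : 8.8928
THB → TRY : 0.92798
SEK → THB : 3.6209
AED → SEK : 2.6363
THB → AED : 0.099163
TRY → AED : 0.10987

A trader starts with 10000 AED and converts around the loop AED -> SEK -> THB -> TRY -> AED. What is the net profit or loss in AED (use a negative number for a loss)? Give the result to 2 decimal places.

10000 AED × 2.6363 = 26363 SEK
26363 SEK × 3.6209 = 95457.7867 THB
95457.7867 THB × 0.92798 = 88582.916901866 TRY
88582.916901866 TRY × 0.10987 = 9732.60508000801742 AED
Net change: 9732.60508000801742 − 10000 = -267.39491999198258 AED

-267.39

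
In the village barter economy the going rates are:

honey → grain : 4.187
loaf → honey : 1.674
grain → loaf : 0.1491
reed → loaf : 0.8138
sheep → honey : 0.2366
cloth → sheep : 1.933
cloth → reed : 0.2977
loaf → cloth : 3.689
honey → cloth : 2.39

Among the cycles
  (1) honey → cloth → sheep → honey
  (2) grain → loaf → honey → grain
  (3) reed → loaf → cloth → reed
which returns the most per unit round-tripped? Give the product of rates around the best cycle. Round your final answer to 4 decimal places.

(1) 2.39 × 1.933 × 0.2366 = 1.09306
(2) 0.1491 × 1.674 × 4.187 = 1.04505
(3) 0.8138 × 3.689 × 0.2977 = 0.89373
Highest is cycle (1) at 1.0931 (>1, arbitrage).

1.0931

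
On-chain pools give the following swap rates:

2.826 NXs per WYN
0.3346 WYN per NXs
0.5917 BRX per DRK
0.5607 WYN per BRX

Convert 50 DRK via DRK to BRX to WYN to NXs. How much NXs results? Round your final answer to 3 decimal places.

50 DRK × 0.5917 = 29.585 BRX
29.585 BRX × 0.5607 = 16.5883095 WYN
16.5883095 WYN × 2.826 = 46.878562647 NXs

46.879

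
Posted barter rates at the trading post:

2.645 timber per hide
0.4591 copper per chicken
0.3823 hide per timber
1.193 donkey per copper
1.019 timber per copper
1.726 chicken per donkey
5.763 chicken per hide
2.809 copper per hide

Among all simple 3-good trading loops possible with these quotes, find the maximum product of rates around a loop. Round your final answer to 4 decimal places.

1.0943

hide→copper→timber→hide: 2.809 × 1.019 × 0.3823 = 1.09428
donkey→chicken→copper→donkey: 1.726 × 0.4591 × 1.193 = 0.94534
Maximum is hide→copper→timber→hide at 1.0943; arbitrage exists.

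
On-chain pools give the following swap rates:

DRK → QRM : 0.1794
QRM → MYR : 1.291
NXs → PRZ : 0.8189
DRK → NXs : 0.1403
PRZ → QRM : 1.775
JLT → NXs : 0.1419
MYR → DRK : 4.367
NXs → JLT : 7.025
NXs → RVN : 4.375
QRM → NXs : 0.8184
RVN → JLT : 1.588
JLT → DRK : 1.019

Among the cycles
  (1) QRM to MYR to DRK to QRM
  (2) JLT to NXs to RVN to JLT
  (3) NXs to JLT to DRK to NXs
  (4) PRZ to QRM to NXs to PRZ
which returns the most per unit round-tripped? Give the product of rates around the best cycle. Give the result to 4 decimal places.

1.1896

(1) 1.291 × 4.367 × 0.1794 = 1.01142
(2) 0.1419 × 4.375 × 1.588 = 0.98585
(3) 7.025 × 1.019 × 0.1403 = 1.00433
(4) 1.775 × 0.8184 × 0.8189 = 1.18958
Highest is cycle (4) at 1.1896 (>1, arbitrage).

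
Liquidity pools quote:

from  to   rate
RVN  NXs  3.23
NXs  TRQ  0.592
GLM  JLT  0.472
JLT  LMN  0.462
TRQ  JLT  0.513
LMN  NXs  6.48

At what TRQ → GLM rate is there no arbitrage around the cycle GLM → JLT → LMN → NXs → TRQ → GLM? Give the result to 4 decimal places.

1.1954

Known legs of the cycle: 0.472 × 0.462 × 6.48 × 0.592 = 0.83652839424
For no arbitrage the full-cycle product must be 1, so the missing rate is 1 / 0.83652839424 ≈ 1.195417.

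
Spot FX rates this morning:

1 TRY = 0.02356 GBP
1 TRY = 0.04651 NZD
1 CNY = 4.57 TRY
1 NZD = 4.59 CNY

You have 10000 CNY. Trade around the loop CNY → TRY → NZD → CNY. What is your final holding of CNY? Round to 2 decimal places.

9756.08

10000 CNY × 4.57 = 45700 TRY
45700 TRY × 0.04651 = 2125.507 NZD
2125.507 NZD × 4.59 = 9756.07713 CNY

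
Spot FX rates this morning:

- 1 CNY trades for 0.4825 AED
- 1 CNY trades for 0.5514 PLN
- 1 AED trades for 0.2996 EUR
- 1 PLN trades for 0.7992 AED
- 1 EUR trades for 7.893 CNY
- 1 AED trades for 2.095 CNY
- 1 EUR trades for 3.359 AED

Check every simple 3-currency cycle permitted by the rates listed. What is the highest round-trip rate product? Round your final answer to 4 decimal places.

1.1410

AED→EUR→CNY→AED: 0.2996 × 7.893 × 0.4825 = 1.14099
AED→CNY→PLN→AED: 2.095 × 0.5514 × 0.7992 = 0.92322
Maximum is AED→EUR→CNY→AED at 1.1410; arbitrage exists.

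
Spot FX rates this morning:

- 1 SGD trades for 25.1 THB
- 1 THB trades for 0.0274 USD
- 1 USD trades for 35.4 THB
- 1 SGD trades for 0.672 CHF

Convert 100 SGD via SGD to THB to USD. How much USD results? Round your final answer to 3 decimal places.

68.774

100 SGD × 25.1 = 2510 THB
2510 THB × 0.0274 = 68.774 USD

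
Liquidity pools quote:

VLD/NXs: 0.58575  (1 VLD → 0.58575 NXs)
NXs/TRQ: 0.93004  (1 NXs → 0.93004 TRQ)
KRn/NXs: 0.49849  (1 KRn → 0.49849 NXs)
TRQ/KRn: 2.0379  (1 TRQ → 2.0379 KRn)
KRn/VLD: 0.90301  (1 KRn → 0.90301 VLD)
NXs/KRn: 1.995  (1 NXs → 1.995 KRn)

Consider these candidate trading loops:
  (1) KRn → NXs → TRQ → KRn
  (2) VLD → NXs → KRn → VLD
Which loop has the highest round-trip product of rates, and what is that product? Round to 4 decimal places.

1.0552

(1) 0.49849 × 0.93004 × 2.0379 = 0.94480
(2) 0.58575 × 1.995 × 0.90301 = 1.05523
Highest is cycle (2) at 1.0552 (>1, arbitrage).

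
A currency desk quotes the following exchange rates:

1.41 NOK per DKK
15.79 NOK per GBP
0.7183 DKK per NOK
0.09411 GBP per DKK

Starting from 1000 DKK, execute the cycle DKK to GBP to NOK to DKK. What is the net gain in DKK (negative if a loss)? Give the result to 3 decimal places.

67.392

1000 DKK × 0.09411 = 94.11 GBP
94.11 GBP × 15.79 = 1485.9969 NOK
1485.9969 NOK × 0.7183 = 1067.39157327 DKK
Net change: 1067.39157327 − 1000 = 67.39157327 DKK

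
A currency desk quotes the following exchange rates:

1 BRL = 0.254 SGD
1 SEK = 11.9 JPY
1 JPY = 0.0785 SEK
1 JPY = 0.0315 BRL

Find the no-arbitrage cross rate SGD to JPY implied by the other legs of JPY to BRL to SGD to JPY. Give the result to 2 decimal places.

Known legs of the cycle: 0.0315 × 0.254 = 0.008001
For no arbitrage the full-cycle product must be 1, so the missing rate is 1 / 0.008001 ≈ 124.9844.

124.98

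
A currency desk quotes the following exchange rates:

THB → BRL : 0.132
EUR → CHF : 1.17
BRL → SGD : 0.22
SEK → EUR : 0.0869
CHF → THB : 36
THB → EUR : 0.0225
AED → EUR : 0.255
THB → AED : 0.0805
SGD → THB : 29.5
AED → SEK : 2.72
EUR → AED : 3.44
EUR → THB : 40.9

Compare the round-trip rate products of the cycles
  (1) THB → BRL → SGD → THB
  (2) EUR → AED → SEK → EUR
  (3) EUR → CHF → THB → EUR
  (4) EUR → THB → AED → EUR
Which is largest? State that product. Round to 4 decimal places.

0.9477

(1) 0.132 × 0.22 × 29.5 = 0.85668
(2) 3.44 × 2.72 × 0.0869 = 0.81311
(3) 1.17 × 36 × 0.0225 = 0.94770
(4) 40.9 × 0.0805 × 0.255 = 0.83957
Highest is cycle (3) at 0.9477 (≤1, no arbitrage).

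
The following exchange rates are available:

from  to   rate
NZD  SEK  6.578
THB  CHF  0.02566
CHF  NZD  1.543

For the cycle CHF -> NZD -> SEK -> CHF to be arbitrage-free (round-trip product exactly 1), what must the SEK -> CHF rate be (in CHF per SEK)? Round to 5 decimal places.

Known legs of the cycle: 1.543 × 6.578 = 10.149854
For no arbitrage the full-cycle product must be 1, so the missing rate is 1 / 10.149854 ≈ 0.0985236.

0.09852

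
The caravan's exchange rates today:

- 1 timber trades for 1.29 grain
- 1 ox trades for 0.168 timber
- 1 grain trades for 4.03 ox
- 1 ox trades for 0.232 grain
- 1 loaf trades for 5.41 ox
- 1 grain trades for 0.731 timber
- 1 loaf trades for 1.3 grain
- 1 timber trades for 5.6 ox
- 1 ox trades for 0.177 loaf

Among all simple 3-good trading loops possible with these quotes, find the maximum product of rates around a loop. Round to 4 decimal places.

0.9497

timber→ox→grain→timber: 5.6 × 0.232 × 0.731 = 0.94972
ox→loaf→grain→ox: 0.177 × 1.3 × 4.03 = 0.92730
timber→grain→ox→timber: 1.29 × 4.03 × 0.168 = 0.87338
Maximum is timber→ox→grain→timber at 0.9497; no arbitrage — every cycle loses value.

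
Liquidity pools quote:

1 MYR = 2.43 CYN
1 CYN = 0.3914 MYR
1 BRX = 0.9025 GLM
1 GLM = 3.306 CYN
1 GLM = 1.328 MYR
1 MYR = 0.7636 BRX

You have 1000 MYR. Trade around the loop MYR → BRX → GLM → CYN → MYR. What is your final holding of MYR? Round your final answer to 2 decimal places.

891.74

1000 MYR × 0.7636 = 763.6 BRX
763.6 BRX × 0.9025 = 689.149 GLM
689.149 GLM × 3.306 = 2278.326594 CYN
2278.326594 CYN × 0.3914 = 891.7370288916 MYR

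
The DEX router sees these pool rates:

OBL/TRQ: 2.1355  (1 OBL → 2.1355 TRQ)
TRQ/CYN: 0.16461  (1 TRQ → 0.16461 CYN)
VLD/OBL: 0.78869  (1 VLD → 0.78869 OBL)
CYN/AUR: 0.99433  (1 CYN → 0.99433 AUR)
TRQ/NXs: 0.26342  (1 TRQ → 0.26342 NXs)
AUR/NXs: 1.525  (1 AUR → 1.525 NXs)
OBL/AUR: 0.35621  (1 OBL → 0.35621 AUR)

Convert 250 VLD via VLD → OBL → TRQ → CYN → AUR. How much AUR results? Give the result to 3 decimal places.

68.918

250 VLD × 0.78869 = 197.1725 OBL
197.1725 OBL × 2.1355 = 421.06187375 TRQ
421.06187375 TRQ × 0.16461 = 69.3109950379875 CYN
69.3109950379875 CYN × 0.99433 = 68.918001696122110875 AUR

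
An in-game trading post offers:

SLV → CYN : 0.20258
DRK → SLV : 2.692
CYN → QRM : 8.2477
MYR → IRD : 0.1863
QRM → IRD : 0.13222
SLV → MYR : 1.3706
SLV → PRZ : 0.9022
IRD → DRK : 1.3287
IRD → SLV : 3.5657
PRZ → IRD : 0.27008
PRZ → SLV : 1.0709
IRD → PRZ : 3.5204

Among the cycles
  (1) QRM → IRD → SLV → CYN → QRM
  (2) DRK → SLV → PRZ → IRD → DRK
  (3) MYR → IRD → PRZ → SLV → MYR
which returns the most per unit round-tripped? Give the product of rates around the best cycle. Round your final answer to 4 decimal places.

(1) 0.13222 × 3.5657 × 0.20258 × 8.2477 = 0.78772
(2) 2.692 × 0.9022 × 0.27008 × 1.3287 = 0.87156
(3) 0.1863 × 3.5204 × 1.0709 × 1.3706 = 0.96264
Highest is cycle (3) at 0.9626 (≤1, no arbitrage).

0.9626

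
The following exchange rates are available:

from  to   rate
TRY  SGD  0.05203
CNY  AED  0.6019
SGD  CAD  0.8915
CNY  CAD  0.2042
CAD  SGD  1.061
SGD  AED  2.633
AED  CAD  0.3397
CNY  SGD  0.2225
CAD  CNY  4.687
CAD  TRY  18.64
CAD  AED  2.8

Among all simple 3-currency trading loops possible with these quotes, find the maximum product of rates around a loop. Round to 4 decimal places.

0.9583

AED→CAD→CNY→AED: 0.3397 × 4.687 × 0.6019 = 0.95833
AED→CAD→SGD→AED: 0.3397 × 1.061 × 2.633 = 0.94899
SGD→CAD→CNY→SGD: 0.8915 × 4.687 × 0.2225 = 0.92971
SGD→CAD→TRY→SGD: 0.8915 × 18.64 × 0.05203 = 0.86461
Maximum is AED→CAD→CNY→AED at 0.9583; no arbitrage — every cycle loses value.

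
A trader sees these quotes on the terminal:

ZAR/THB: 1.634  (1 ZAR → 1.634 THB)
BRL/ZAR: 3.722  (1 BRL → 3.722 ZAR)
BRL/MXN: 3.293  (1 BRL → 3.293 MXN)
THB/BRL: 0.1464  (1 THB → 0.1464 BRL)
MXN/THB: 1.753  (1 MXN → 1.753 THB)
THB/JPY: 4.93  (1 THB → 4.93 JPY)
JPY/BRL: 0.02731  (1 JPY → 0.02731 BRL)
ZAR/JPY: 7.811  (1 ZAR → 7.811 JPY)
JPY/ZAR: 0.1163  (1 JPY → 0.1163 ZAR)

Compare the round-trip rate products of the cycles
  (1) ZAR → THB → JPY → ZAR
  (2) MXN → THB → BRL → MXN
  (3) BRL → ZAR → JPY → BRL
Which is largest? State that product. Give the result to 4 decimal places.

(1) 1.634 × 4.93 × 0.1163 = 0.93687
(2) 1.753 × 0.1464 × 3.293 = 0.84511
(3) 3.722 × 7.811 × 0.02731 = 0.79397
Highest is cycle (1) at 0.9369 (≤1, no arbitrage).

0.9369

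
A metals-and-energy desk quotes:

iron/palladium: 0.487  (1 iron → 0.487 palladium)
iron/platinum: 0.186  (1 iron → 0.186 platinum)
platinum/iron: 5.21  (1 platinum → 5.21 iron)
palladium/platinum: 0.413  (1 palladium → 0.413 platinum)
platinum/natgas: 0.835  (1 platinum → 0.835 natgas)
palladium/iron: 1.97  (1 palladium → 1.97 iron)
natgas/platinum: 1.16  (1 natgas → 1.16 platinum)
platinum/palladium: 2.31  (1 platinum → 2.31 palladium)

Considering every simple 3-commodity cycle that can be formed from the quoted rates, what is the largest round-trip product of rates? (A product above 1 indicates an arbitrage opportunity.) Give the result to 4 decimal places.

palladium→platinum→iron→palladium: 0.413 × 5.21 × 0.487 = 1.04789
palladium→iron→platinum→palladium: 1.97 × 0.186 × 2.31 = 0.84643
Maximum is palladium→platinum→iron→palladium at 1.0479; arbitrage exists.

1.0479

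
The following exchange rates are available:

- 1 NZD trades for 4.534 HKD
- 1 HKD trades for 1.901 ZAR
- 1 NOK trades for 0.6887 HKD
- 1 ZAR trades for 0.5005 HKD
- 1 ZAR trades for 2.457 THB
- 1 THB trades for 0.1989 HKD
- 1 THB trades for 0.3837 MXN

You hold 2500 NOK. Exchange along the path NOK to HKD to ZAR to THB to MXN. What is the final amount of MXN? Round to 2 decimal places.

2500 NOK × 0.6887 = 1721.75 HKD
1721.75 HKD × 1.901 = 3273.04675 ZAR
3273.04675 ZAR × 2.457 = 8041.87586475 THB
8041.87586475 THB × 0.3837 = 3085.667769304575 MXN

3085.67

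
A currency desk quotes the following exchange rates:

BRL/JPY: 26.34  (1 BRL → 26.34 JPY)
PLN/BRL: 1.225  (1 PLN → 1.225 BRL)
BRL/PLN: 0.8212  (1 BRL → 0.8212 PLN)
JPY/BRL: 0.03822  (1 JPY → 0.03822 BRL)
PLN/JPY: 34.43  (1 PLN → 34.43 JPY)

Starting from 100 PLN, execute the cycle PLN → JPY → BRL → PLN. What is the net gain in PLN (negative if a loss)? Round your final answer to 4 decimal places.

8.0629

100 PLN × 34.43 = 3443 JPY
3443 JPY × 0.03822 = 131.59146 BRL
131.59146 BRL × 0.8212 = 108.062906952 PLN
Net change: 108.062906952 − 100 = 8.062906952 PLN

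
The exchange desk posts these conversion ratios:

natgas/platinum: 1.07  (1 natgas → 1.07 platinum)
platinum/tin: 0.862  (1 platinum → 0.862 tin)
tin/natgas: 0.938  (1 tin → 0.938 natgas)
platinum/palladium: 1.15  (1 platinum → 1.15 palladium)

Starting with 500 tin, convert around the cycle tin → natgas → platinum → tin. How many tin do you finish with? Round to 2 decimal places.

432.58

500 tin × 0.938 = 469 natgas
469 natgas × 1.07 = 501.83 platinum
501.83 platinum × 0.862 = 432.57746 tin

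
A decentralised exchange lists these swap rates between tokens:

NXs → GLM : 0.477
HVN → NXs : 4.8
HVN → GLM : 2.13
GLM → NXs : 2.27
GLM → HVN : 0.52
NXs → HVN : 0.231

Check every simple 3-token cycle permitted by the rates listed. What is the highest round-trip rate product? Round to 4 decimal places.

1.1906

HVN→NXs→GLM→HVN: 4.8 × 0.477 × 0.52 = 1.19059
HVN→GLM→NXs→HVN: 2.13 × 2.27 × 0.231 = 1.11691
Maximum is HVN→NXs→GLM→HVN at 1.1906; arbitrage exists.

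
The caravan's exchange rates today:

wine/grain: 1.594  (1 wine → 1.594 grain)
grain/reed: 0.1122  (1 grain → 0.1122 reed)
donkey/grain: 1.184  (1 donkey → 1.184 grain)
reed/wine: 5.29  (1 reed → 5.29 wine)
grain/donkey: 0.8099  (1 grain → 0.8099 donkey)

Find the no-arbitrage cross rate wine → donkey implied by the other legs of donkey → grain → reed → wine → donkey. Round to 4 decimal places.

Known legs of the cycle: 1.184 × 0.1122 × 5.29 = 0.702748992
For no arbitrage the full-cycle product must be 1, so the missing rate is 1 / 0.702748992 ≈ 1.422983.

1.4230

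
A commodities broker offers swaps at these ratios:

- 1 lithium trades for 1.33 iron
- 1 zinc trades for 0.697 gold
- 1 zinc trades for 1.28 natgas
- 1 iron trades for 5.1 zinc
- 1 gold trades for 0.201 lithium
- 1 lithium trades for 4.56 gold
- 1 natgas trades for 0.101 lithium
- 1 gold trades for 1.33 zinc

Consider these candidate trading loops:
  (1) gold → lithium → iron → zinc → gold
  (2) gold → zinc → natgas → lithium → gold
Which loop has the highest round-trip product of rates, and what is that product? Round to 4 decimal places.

(1) 0.201 × 1.33 × 5.1 × 0.697 = 0.95028
(2) 1.33 × 1.28 × 0.101 × 4.56 = 0.78406
Highest is cycle (1) at 0.9503 (≤1, no arbitrage).

0.9503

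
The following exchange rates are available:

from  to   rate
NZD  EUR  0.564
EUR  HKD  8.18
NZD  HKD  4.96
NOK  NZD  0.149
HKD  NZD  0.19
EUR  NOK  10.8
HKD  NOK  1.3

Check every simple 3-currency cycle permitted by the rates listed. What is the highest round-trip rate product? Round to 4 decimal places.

0.9608

NZD→HKD→NOK→NZD: 4.96 × 1.3 × 0.149 = 0.96075
NZD→EUR→NOK→NZD: 0.564 × 10.8 × 0.149 = 0.90759
NZD→EUR→HKD→NZD: 0.564 × 8.18 × 0.19 = 0.87657
Maximum is NZD→HKD→NOK→NZD at 0.9608; no arbitrage — every cycle loses value.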